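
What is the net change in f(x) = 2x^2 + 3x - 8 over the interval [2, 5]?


Net change = f(b) - f(a)
f(x) = 2x^2 + 3x - 8
Compute f(5):
f(5) = 2 * 5^2 + 3 * 5 - 8
= 50 + 15 - 8
= 57
Compute f(2):
f(2) = 2 * 2^2 + 3 * 2 - 8
= 8 + 6 - 8
= 6
Net change = 57 - 6 = 51

51


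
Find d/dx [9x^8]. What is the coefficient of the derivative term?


We apply the power rule: d/dx [ax^n] = a*n * x^(n-1)
d/dx [9x^8]
= 9 * 8 * x^(8-1)
= 72x^7
The coefficient is 72

72


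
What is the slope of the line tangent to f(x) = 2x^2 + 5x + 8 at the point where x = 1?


The slope of the tangent line equals f'(x) at the point.
f(x) = 2x^2 + 5x + 8
f'(x) = 4x + 5
At x = 1:
f'(1) = 4 * 1 + 5
= 4 + 5
= 9

9


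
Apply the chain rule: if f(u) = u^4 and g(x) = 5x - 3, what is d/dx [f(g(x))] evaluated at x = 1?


Using the chain rule: (f(g(x)))' = f'(g(x)) * g'(x)
First, find g(1):
g(1) = 5 * 1 - 3 = 2
Next, f'(u) = 4u^3
And g'(x) = 5
So f'(g(1)) * g'(1)
= 4 * 2^3 * 5
= 4 * 8 * 5
= 160

160


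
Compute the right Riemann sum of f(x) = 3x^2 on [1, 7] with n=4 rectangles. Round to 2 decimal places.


Right Riemann sum uses right endpoints of each subinterval.
Interval: [1, 7], n = 4
dx = (7 - 1) / 4 = 3/2
Right endpoints: [5/2, 4, 11/2, 7]
f values: [75/4, 48, 363/4, 147]
Sum = dx * (sum of f values)
= 3/2 * 609/2
= 1827/4 = 456.75

456.75


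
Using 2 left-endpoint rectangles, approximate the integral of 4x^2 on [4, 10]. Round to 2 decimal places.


Left Riemann sum uses left endpoints of each subinterval.
Interval: [4, 10], n = 2
dx = (10 - 4) / 2 = 3
Left endpoints: [4, 7]
f values: [64, 196]
Sum = dx * (sum of f values)
= 3 * 260
= 780 = 780.00

780.00


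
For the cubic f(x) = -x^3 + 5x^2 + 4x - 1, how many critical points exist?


Find where f'(x) = 0:
f(x) = -x^3 + 5x^2 + 4x - 1
f'(x) = -3x^2 + 10x + 4
This is a quadratic in x. Use the discriminant to count real roots.
Discriminant = (10)^2 - 4 * (-3) * 4
= 100 - (-48)
= 148
Since discriminant > 0, f'(x) = 0 has 2 real solutions.
Number of critical points: 2

2


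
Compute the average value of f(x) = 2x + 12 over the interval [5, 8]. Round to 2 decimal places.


Average value = 1/(b-a) * integral from a to b of f(x) dx
First compute the integral of 2x + 12:
F(x) = x^2 + 12x
F(8) = 1 * 64 + 12 * 8 = 160
F(5) = 1 * 25 + 12 * 5 = 85
Integral = 160 - 85 = 75
Average = 75 / (8 - 5) = 75 / 3
= 25 = 25.00

25.00


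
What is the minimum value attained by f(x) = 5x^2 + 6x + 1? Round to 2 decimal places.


For a quadratic f(x) = ax^2 + bx + c with a > 0, the minimum is at the vertex.
Vertex x-coordinate: x = -b/(2a)
x = -(6) / (2 * 5)
x = -6/10 = -3/5
Substitute back to find the minimum value:
f(-3/5) = 5 * (-3/5)^2 + 6 * (-3/5) + 1
= 9/5 - 18/5 + 1
= -4/5 = -0.80

-0.80


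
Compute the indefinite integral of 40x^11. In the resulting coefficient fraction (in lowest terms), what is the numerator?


Apply the power rule for integration:
integral of ax^n dx = a/(n+1) * x^(n+1) + C
integral of 40x^11 dx
= 40/12 * x^12 + C
= 10/3 * x^12 + C
The coefficient in lowest terms is 10/3, and its numerator is 10

10


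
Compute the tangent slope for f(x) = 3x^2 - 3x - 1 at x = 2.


The slope of the tangent line equals f'(x) at the point.
f(x) = 3x^2 - 3x - 1
f'(x) = 6x - 3
At x = 2:
f'(2) = 6 * 2 - 3
= 12 - 3
= 9

9


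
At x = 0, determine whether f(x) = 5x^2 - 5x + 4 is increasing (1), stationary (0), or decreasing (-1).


Compute f'(x) to determine behavior:
f'(x) = 10x - 5
f'(0) = 10 * 0 - 5
= 0 - 5
= -5
Since f'(0) < 0, the function is decreasing (-1)

-1


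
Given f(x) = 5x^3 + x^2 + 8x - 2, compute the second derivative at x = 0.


First derivative:
f'(x) = 15x^2 + 2x + 8
Second derivative:
f''(x) = 30x + 2
Substitute x = 0:
f''(0) = 30 * 0 + 2
= 0 + 2
= 2

2


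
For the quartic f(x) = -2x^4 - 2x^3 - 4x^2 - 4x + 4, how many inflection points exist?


Inflection points occur where f''(x) = 0 and concavity changes.
f(x) = -2x^4 - 2x^3 - 4x^2 - 4x + 4
f'(x) = -8x^3 - 6x^2 - 8x - 4
f''(x) = -24x^2 - 12x - 8
This is a quadratic in x. Use the discriminant to count real roots.
Discriminant = (-12)^2 - 4 * (-24) * (-8)
= 144 - 768
= -624
Since discriminant < 0, f''(x) = 0 has no real solutions.
Number of inflection points: 0

0


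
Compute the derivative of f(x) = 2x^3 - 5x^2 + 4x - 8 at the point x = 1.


Differentiate f(x) = 2x^3 - 5x^2 + 4x - 8 term by term:
f'(x) = 6x^2 - 10x + 4
Substitute x = 1:
f'(1) = 6 * 1^2 - 10 * 1 + 4
= 6 - 10 + 4
= 0

0


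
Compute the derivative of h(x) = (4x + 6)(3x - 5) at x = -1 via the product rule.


Let u(x) = 4x + 6 and v(x) = 3x - 5
u'(x) = 4
v'(x) = 3
Product rule: h'(x) = u'(x)*v(x) + u(x)*v'(x)
= 4 * (3x - 5) + (4x + 6) * 3
At x = -1:
u(-1) = 4 * (-1) + 6 = 2
v(-1) = 3 * (-1) - 5 = -8
h'(-1) = 4 * (-8) + 2 * 3
= -32 + 6
= -26

-26


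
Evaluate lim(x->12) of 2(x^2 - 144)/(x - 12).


Direct substitution gives 0/0, so we factor the numerator.
Factor: 2(x^2 - 144) = 2 * (x - 12)(x + 12)
Cancel the common factor (x - 12):
2(x^2 - 144)/(x - 12) = 2 * (x + 12)
Now substitute x = 12:
= 2 * (12 + 12) = 48

48


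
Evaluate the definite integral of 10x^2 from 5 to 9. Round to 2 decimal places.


Find the antiderivative of 10x^2:
F(x) = 10/3 * x^3
Apply the Fundamental Theorem of Calculus:
F(9) - F(5)
= 10/3 * 9^3 - 10/3 * 5^3
= 10/3 * (729 - 125)
= 10/3 * 604
= 6040/3 ≈ 2013.33

2013.33


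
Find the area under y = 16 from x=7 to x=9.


The area under a constant function y = 16 is a rectangle.
Width = 9 - 7 = 2
Height = 16
Area = width * height
= 2 * 16
= 32

32


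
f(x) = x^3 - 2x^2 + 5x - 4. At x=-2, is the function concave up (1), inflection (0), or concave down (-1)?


Concavity is determined by the sign of f''(x).
f(x) = x^3 - 2x^2 + 5x - 4
f'(x) = 3x^2 - 4x + 5
f''(x) = 6x - 4
f''(-2) = 6 * (-2) - 4
= -12 - 4
= -16
Since f''(-2) < 0, the function is concave down (-1)

-1


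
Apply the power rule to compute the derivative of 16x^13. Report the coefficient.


We apply the power rule: d/dx [ax^n] = a*n * x^(n-1)
d/dx [16x^13]
= 16 * 13 * x^(13-1)
= 208x^12
The coefficient is 208

208


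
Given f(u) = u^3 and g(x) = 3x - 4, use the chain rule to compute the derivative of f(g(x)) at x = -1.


Using the chain rule: (f(g(x)))' = f'(g(x)) * g'(x)
First, find g(-1):
g(-1) = 3 * (-1) - 4 = -7
Next, f'(u) = 3u^2
And g'(x) = 3
So f'(g(-1)) * g'(-1)
= 3 * (-7)^2 * 3
= 3 * 49 * 3
= 441

441


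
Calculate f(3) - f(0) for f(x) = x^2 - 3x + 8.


Net change = f(b) - f(a)
f(x) = x^2 - 3x + 8
Compute f(3):
f(3) = 1 * 3^2 - 3 * 3 + 8
= 9 - 9 + 8
= 8
Compute f(0):
f(0) = 1 * 0^2 - 3 * 0 + 8
= 0 + 0 + 8
= 8
Net change = 8 - 8 = 0

0


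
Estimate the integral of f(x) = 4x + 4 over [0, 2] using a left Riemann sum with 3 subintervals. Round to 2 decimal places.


Left Riemann sum uses left endpoints of each subinterval.
Interval: [0, 2], n = 3
dx = (2 - 0) / 3 = 2/3
Left endpoints: [0, 2/3, 4/3]
f values: [4, 20/3, 28/3]
Sum = dx * (sum of f values)
= 2/3 * 20
= 40/3 ≈ 13.33

13.33


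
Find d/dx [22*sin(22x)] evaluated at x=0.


Apply the chain rule to differentiate 22*sin(22x):
d/dx [22*sin(22x)]
= 22 * cos(22x) * d/dx(22x)
= 22 * 22 * cos(22x)
= 484 * cos(22x)
Evaluate at x = 0:
= 484 * cos(0)
= 484 * 1
= 484

484


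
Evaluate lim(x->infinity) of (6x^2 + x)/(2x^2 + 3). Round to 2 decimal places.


For limits at infinity with equal-degree polynomials,
we compare leading coefficients.
Numerator leading term: 6x^2
Denominator leading term: 2x^2
Divide both by x^2:
lim = (6 + 1/x) / (2 + 3/x^2)
As x -> infinity, the 1/x and 1/x^2 terms vanish:
= 6/2 = 3 = 3.00

3.00


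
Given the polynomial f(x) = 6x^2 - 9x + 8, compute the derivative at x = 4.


Differentiate term by term using power and sum rules:
f(x) = 6x^2 - 9x + 8
f'(x) = 12x - 9
Substitute x = 4:
f'(4) = 12 * 4 - 9
= 48 - 9
= 39

39


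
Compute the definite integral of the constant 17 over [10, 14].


The integral of a constant k over [a, b] equals k * (b - a).
integral from 10 to 14 of 17 dx
= 17 * (14 - 10)
= 17 * 4
= 68

68


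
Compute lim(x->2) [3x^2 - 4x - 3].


Since polynomials are continuous, we use direct substitution.
lim(x->2) of 3x^2 - 4x - 3
= 3 * 2^2 - 4 * 2 - 3
= 12 - 8 - 3
= 1

1


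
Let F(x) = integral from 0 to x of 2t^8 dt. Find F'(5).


By the Fundamental Theorem of Calculus (Part 1):
If F(x) = integral from 0 to x of f(t) dt, then F'(x) = f(x)
Here f(t) = 2t^8
So F'(x) = 2x^8
Evaluate at x = 5:
F'(5) = 2 * 5^8
= 2 * 390625
= 781250

781250


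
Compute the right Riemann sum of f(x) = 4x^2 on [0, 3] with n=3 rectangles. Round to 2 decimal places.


Right Riemann sum uses right endpoints of each subinterval.
Interval: [0, 3], n = 3
dx = (3 - 0) / 3 = 1
Right endpoints: [1, 2, 3]
f values: [4, 16, 36]
Sum = dx * (sum of f values)
= 1 * 56
= 56 = 56.00

56.00


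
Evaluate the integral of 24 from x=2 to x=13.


The integral of a constant k over [a, b] equals k * (b - a).
integral from 2 to 13 of 24 dx
= 24 * (13 - 2)
= 24 * 11
= 264

264


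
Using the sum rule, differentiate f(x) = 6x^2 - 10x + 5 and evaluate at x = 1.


Differentiate term by term using power and sum rules:
f(x) = 6x^2 - 10x + 5
f'(x) = 12x - 10
Substitute x = 1:
f'(1) = 12 * 1 - 10
= 12 - 10
= 2

2


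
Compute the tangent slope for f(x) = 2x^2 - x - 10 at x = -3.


The slope of the tangent line equals f'(x) at the point.
f(x) = 2x^2 - x - 10
f'(x) = 4x - 1
At x = -3:
f'(-3) = 4 * (-3) - 1
= -12 - 1
= -13

-13


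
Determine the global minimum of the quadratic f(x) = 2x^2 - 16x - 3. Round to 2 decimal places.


For a quadratic f(x) = ax^2 + bx + c with a > 0, the minimum is at the vertex.
Vertex x-coordinate: x = -b/(2a)
x = -(-16) / (2 * 2)
x = 16/4 = 4
Substitute back to find the minimum value:
f(4) = 2 * 4^2 - 16 * 4 - 3
= 32 - 64 - 3
= -35 = -35.00

-35.00


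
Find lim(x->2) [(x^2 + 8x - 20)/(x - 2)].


Direct substitution gives 0/0, so we factor the numerator.
Factor: (x^2 + 8x - 20) = (x - 2)(x + 10)
Cancel the common factor (x - 2):
(x^2 + 8x - 20)/(x - 2) = (x + 10)
Now substitute x = 2:
= (2) - (-10) = 12

12


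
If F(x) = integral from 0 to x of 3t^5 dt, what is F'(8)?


By the Fundamental Theorem of Calculus (Part 1):
If F(x) = integral from 0 to x of f(t) dt, then F'(x) = f(x)
Here f(t) = 3t^5
So F'(x) = 3x^5
Evaluate at x = 8:
F'(8) = 3 * 8^5
= 3 * 32768
= 98304

98304


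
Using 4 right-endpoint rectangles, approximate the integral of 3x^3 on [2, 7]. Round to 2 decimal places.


Right Riemann sum uses right endpoints of each subinterval.
Interval: [2, 7], n = 4
dx = (7 - 2) / 4 = 5/4
Right endpoints: [13/4, 9/2, 23/4, 7]
f values: [6591/64, 2187/8, 36501/64, 1029]
Sum = dx * (sum of f values)
= 5/4 * 31611/16
= 158055/64 ≈ 2469.61

2469.61


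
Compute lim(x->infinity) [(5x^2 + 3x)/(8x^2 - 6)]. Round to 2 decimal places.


For limits at infinity with equal-degree polynomials,
we compare leading coefficients.
Numerator leading term: 5x^2
Denominator leading term: 8x^2
Divide both by x^2:
lim = (5 + 3/x) / (8 - 6/x^2)
As x -> infinity, the 1/x and 1/x^2 terms vanish:
= 5/8 ≈ 0.63

0.63


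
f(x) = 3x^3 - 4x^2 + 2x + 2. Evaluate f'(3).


Differentiate f(x) = 3x^3 - 4x^2 + 2x + 2 term by term:
f'(x) = 9x^2 - 8x + 2
Substitute x = 3:
f'(3) = 9 * 3^2 - 8 * 3 + 2
= 81 - 24 + 2
= 59

59


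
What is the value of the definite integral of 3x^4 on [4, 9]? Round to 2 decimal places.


Find the antiderivative of 3x^4:
F(x) = 3/5 * x^5
Apply the Fundamental Theorem of Calculus:
F(9) - F(4)
= 3/5 * 9^5 - 3/5 * 4^5
= 3/5 * (59049 - 1024)
= 3/5 * 58025
= 34815 = 34815.00

34815.00


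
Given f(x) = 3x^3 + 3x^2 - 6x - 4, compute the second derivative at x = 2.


First derivative:
f'(x) = 9x^2 + 6x - 6
Second derivative:
f''(x) = 18x + 6
Substitute x = 2:
f''(2) = 18 * 2 + 6
= 36 + 6
= 42

42


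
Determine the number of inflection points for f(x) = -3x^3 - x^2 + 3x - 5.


Inflection points occur where f''(x) = 0 and concavity changes.
f(x) = -3x^3 - x^2 + 3x - 5
f'(x) = -9x^2 - 2x + 3
f''(x) = -18x - 2
Set f''(x) = 0:
-18x - 2 = 0
x = 2 / (-18) = -1/9
Since f''(x) is linear (degree 1), it changes sign at this point.
Therefore there is exactly 1 inflection point.

1


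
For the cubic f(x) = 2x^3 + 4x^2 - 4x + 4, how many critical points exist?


Find where f'(x) = 0:
f(x) = 2x^3 + 4x^2 - 4x + 4
f'(x) = 6x^2 + 8x - 4
This is a quadratic in x. Use the discriminant to count real roots.
Discriminant = (8)^2 - 4 * 6 * (-4)
= 64 - (-96)
= 160
Since discriminant > 0, f'(x) = 0 has 2 real solutions.
Number of critical points: 2

2


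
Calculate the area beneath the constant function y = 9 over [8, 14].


The area under a constant function y = 9 is a rectangle.
Width = 14 - 8 = 6
Height = 9
Area = width * height
= 6 * 9
= 54

54


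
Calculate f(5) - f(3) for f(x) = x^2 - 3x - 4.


Net change = f(b) - f(a)
f(x) = x^2 - 3x - 4
Compute f(5):
f(5) = 1 * 5^2 - 3 * 5 - 4
= 25 - 15 - 4
= 6
Compute f(3):
f(3) = 1 * 3^2 - 3 * 3 - 4
= 9 - 9 - 4
= -4
Net change = 6 - (-4) = 10

10


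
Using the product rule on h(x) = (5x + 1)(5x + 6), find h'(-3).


Let u(x) = 5x + 1 and v(x) = 5x + 6
u'(x) = 5
v'(x) = 5
Product rule: h'(x) = u'(x)*v(x) + u(x)*v'(x)
= 5 * (5x + 6) + (5x + 1) * 5
At x = -3:
u(-3) = 5 * (-3) + 1 = -14
v(-3) = 5 * (-3) + 6 = -9
h'(-3) = 5 * (-9) + (-14) * 5
= -45 - 70
= -115

-115


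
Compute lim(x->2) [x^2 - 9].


Since polynomials are continuous, we use direct substitution.
lim(x->2) of x^2 - 9
= 1 * 2^2 + 0 * 2 - 9
= 4 + 0 - 9
= -5

-5


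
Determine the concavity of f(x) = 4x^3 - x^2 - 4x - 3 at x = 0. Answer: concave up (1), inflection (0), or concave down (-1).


Concavity is determined by the sign of f''(x).
f(x) = 4x^3 - x^2 - 4x - 3
f'(x) = 12x^2 - 2x - 4
f''(x) = 24x - 2
f''(0) = 24 * 0 - 2
= 0 - 2
= -2
Since f''(0) < 0, the function is concave down (-1)

-1


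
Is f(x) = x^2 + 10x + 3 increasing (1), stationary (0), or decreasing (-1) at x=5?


Compute f'(x) to determine behavior:
f'(x) = 2x + 10
f'(5) = 2 * 5 + 10
= 10 + 10
= 20
Since f'(5) > 0, the function is increasing (1)

1


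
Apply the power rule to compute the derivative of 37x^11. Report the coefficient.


We apply the power rule: d/dx [ax^n] = a*n * x^(n-1)
d/dx [37x^11]
= 37 * 11 * x^(11-1)
= 407x^10
The coefficient is 407

407


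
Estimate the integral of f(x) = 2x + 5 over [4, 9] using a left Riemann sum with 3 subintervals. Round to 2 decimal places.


Left Riemann sum uses left endpoints of each subinterval.
Interval: [4, 9], n = 3
dx = (9 - 4) / 3 = 5/3
Left endpoints: [4, 17/3, 22/3]
f values: [13, 49/3, 59/3]
Sum = dx * (sum of f values)
= 5/3 * 49
= 245/3 ≈ 81.67

81.67


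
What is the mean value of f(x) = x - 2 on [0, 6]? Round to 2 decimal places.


Average value = 1/(b-a) * integral from a to b of f(x) dx
First compute the integral of x - 2:
F(x) = (1/2)x^2 - 2x
F(6) = 1/2 * 36 - 2 * 6 = 6
F(0) = 1/2 * 0 - 2 * 0 = 0
Integral = 6 - 0 = 6
Average = 6 / (6 - 0) = 6 / 6
= 1 = 1.00

1.00


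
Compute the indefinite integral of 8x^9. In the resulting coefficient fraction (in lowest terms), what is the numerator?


Apply the power rule for integration:
integral of ax^n dx = a/(n+1) * x^(n+1) + C
integral of 8x^9 dx
= 8/10 * x^10 + C
= 4/5 * x^10 + C
The coefficient in lowest terms is 4/5, and its numerator is 4

4


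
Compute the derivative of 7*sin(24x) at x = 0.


Apply the chain rule to differentiate 7*sin(24x):
d/dx [7*sin(24x)]
= 7 * cos(24x) * d/dx(24x)
= 7 * 24 * cos(24x)
= 168 * cos(24x)
Evaluate at x = 0:
= 168 * cos(0)
= 168 * 1
= 168

168


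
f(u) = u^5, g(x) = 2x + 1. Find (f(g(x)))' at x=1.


Using the chain rule: (f(g(x)))' = f'(g(x)) * g'(x)
First, find g(1):
g(1) = 2 * 1 + 1 = 3
Next, f'(u) = 5u^4
And g'(x) = 2
So f'(g(1)) * g'(1)
= 5 * 3^4 * 2
= 5 * 81 * 2
= 810

810


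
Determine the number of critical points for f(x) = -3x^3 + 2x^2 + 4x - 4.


Find where f'(x) = 0:
f(x) = -3x^3 + 2x^2 + 4x - 4
f'(x) = -9x^2 + 4x + 4
This is a quadratic in x. Use the discriminant to count real roots.
Discriminant = (4)^2 - 4 * (-9) * 4
= 16 - (-144)
= 160
Since discriminant > 0, f'(x) = 0 has 2 real solutions.
Number of critical points: 2

2


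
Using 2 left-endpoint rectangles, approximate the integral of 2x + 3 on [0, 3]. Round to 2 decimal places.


Left Riemann sum uses left endpoints of each subinterval.
Interval: [0, 3], n = 2
dx = (3 - 0) / 2 = 3/2
Left endpoints: [0, 3/2]
f values: [3, 6]
Sum = dx * (sum of f values)
= 3/2 * 9
= 27/2 = 13.50

13.50


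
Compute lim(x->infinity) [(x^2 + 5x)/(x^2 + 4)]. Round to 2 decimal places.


For limits at infinity with equal-degree polynomials,
we compare leading coefficients.
Numerator leading term: x^2
Denominator leading term: x^2
Divide both by x^2:
lim = (1 + 5/x) / (1 + 4/x^2)
As x -> infinity, the 1/x and 1/x^2 terms vanish:
= 1/1 = 1 = 1.00

1.00


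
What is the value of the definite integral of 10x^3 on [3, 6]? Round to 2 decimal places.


Find the antiderivative of 10x^3:
F(x) = 10/4 * x^4
Apply the Fundamental Theorem of Calculus:
F(6) - F(3)
= 10/4 * 6^4 - 10/4 * 3^4
= 10/4 * (1296 - 81)
= 10/4 * 1215
= 6075/2 = 3037.50

3037.50


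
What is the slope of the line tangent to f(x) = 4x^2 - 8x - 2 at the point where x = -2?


The slope of the tangent line equals f'(x) at the point.
f(x) = 4x^2 - 8x - 2
f'(x) = 8x - 8
At x = -2:
f'(-2) = 8 * (-2) - 8
= -16 - 8
= -24

-24


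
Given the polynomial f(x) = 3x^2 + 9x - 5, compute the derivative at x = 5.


Differentiate term by term using power and sum rules:
f(x) = 3x^2 + 9x - 5
f'(x) = 6x + 9
Substitute x = 5:
f'(5) = 6 * 5 + 9
= 30 + 9
= 39

39


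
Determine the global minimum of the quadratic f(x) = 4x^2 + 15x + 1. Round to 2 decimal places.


For a quadratic f(x) = ax^2 + bx + c with a > 0, the minimum is at the vertex.
Vertex x-coordinate: x = -b/(2a)
x = -(15) / (2 * 4)
x = -15/8
Substitute back to find the minimum value:
f(-15/8) = 4 * (-15/8)^2 + 15 * (-15/8) + 1
= 225/16 - 225/8 + 1
= -209/16 ≈ -13.06

-13.06


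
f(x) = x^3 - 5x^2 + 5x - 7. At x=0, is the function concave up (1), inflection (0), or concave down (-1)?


Concavity is determined by the sign of f''(x).
f(x) = x^3 - 5x^2 + 5x - 7
f'(x) = 3x^2 - 10x + 5
f''(x) = 6x - 10
f''(0) = 6 * 0 - 10
= 0 - 10
= -10
Since f''(0) < 0, the function is concave down (-1)

-1


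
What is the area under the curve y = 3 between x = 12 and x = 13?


The area under a constant function y = 3 is a rectangle.
Width = 13 - 12 = 1
Height = 3
Area = width * height
= 1 * 3
= 3

3


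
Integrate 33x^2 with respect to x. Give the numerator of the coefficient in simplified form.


Apply the power rule for integration:
integral of ax^n dx = a/(n+1) * x^(n+1) + C
integral of 33x^2 dx
= 33/3 * x^3 + C
= 11 * x^3 + C
The coefficient in lowest terms is 11 = 11/1, so its numerator is 11

11


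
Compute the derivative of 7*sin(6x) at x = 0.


Apply the chain rule to differentiate 7*sin(6x):
d/dx [7*sin(6x)]
= 7 * cos(6x) * d/dx(6x)
= 7 * 6 * cos(6x)
= 42 * cos(6x)
Evaluate at x = 0:
= 42 * cos(0)
= 42 * 1
= 42

42


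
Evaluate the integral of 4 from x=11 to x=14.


The integral of a constant k over [a, b] equals k * (b - a).
integral from 11 to 14 of 4 dx
= 4 * (14 - 11)
= 4 * 3
= 12

12


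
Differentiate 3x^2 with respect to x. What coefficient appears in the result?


We apply the power rule: d/dx [ax^n] = a*n * x^(n-1)
d/dx [3x^2]
= 3 * 2 * x^(2-1)
= 6x
The coefficient is 6

6


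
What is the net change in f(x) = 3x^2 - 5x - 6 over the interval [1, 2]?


Net change = f(b) - f(a)
f(x) = 3x^2 - 5x - 6
Compute f(2):
f(2) = 3 * 2^2 - 5 * 2 - 6
= 12 - 10 - 6
= -4
Compute f(1):
f(1) = 3 * 1^2 - 5 * 1 - 6
= 3 - 5 - 6
= -8
Net change = -4 - (-8) = 4

4


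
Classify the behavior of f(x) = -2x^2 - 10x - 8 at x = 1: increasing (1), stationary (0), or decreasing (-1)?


Compute f'(x) to determine behavior:
f'(x) = -4x - 10
f'(1) = -4 * 1 - 10
= -4 - 10
= -14
Since f'(1) < 0, the function is decreasing (-1)

-1


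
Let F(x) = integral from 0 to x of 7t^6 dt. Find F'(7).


By the Fundamental Theorem of Calculus (Part 1):
If F(x) = integral from 0 to x of f(t) dt, then F'(x) = f(x)
Here f(t) = 7t^6
So F'(x) = 7x^6
Evaluate at x = 7:
F'(7) = 7 * 7^6
= 7 * 117649
= 823543

823543


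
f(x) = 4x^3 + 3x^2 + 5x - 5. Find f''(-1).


First derivative:
f'(x) = 12x^2 + 6x + 5
Second derivative:
f''(x) = 24x + 6
Substitute x = -1:
f''(-1) = 24 * (-1) + 6
= -24 + 6
= -18

-18


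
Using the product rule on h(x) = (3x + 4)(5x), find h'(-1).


Let u(x) = 3x + 4 and v(x) = 5x
u'(x) = 3
v'(x) = 5
Product rule: h'(x) = u'(x)*v(x) + u(x)*v'(x)
= 3 * (5x) + (3x + 4) * 5
At x = -1:
u(-1) = 3 * (-1) + 4 = 1
v(-1) = 5 * (-1) + 0 = -5
h'(-1) = 3 * (-5) + 1 * 5
= -15 + 5
= -10

-10


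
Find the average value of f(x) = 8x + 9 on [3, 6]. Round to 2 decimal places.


Average value = 1/(b-a) * integral from a to b of f(x) dx
First compute the integral of 8x + 9:
F(x) = 4x^2 + 9x
F(6) = 4 * 36 + 9 * 6 = 198
F(3) = 4 * 9 + 9 * 3 = 63
Integral = 198 - 63 = 135
Average = 135 / (6 - 3) = 135 / 3
= 45 = 45.00

45.00


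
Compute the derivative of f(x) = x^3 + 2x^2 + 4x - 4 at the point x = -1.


Differentiate f(x) = x^3 + 2x^2 + 4x - 4 term by term:
f'(x) = 3x^2 + 4x + 4
Substitute x = -1:
f'(-1) = 3 * (-1)^2 + 4 * (-1) + 4
= 3 - 4 + 4
= 3

3


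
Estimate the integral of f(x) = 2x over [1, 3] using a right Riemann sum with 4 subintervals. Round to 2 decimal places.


Right Riemann sum uses right endpoints of each subinterval.
Interval: [1, 3], n = 4
dx = (3 - 1) / 4 = 1/2
Right endpoints: [3/2, 2, 5/2, 3]
f values: [3, 4, 5, 6]
Sum = dx * (sum of f values)
= 1/2 * 18
= 9 = 9.00

9.00


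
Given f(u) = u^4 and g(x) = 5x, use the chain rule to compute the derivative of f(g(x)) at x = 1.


Using the chain rule: (f(g(x)))' = f'(g(x)) * g'(x)
First, find g(1):
g(1) = 5 * 1 + 0 = 5
Next, f'(u) = 4u^3
And g'(x) = 5
So f'(g(1)) * g'(1)
= 4 * 5^3 * 5
= 4 * 125 * 5
= 2500

2500


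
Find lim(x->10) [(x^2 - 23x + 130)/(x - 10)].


Direct substitution gives 0/0, so we factor the numerator.
Factor: (x^2 - 23x + 130) = (x - 10)(x - 13)
Cancel the common factor (x - 10):
(x^2 - 23x + 130)/(x - 10) = (x - 13)
Now substitute x = 10:
= (10) - (13) = -3

-3


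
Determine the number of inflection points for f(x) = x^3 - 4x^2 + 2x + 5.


Inflection points occur where f''(x) = 0 and concavity changes.
f(x) = x^3 - 4x^2 + 2x + 5
f'(x) = 3x^2 - 8x + 2
f''(x) = 6x - 8
Set f''(x) = 0:
6x - 8 = 0
x = 8 / 6 = 4/3
Since f''(x) is linear (degree 1), it changes sign at this point.
Therefore there is exactly 1 inflection point.

1


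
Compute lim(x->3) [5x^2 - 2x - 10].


Since polynomials are continuous, we use direct substitution.
lim(x->3) of 5x^2 - 2x - 10
= 5 * 3^2 - 2 * 3 - 10
= 45 - 6 - 10
= 29

29


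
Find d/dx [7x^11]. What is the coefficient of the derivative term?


We apply the power rule: d/dx [ax^n] = a*n * x^(n-1)
d/dx [7x^11]
= 7 * 11 * x^(11-1)
= 77x^10
The coefficient is 77

77


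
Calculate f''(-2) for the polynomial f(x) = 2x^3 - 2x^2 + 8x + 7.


First derivative:
f'(x) = 6x^2 - 4x + 8
Second derivative:
f''(x) = 12x - 4
Substitute x = -2:
f''(-2) = 12 * (-2) - 4
= -24 - 4
= -28

-28


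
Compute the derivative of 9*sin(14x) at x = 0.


Apply the chain rule to differentiate 9*sin(14x):
d/dx [9*sin(14x)]
= 9 * cos(14x) * d/dx(14x)
= 9 * 14 * cos(14x)
= 126 * cos(14x)
Evaluate at x = 0:
= 126 * cos(0)
= 126 * 1
= 126

126


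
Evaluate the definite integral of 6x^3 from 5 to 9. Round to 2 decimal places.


Find the antiderivative of 6x^3:
F(x) = 6/4 * x^4
Apply the Fundamental Theorem of Calculus:
F(9) - F(5)
= 6/4 * 9^4 - 6/4 * 5^4
= 6/4 * (6561 - 625)
= 6/4 * 5936
= 8904 = 8904.00

8904.00


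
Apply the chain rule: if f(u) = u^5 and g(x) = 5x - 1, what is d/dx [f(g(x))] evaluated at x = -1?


Using the chain rule: (f(g(x)))' = f'(g(x)) * g'(x)
First, find g(-1):
g(-1) = 5 * (-1) - 1 = -6
Next, f'(u) = 5u^4
And g'(x) = 5
So f'(g(-1)) * g'(-1)
= 5 * (-6)^4 * 5
= 5 * 1296 * 5
= 32400

32400


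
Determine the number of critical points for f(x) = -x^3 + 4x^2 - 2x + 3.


Find where f'(x) = 0:
f(x) = -x^3 + 4x^2 - 2x + 3
f'(x) = -3x^2 + 8x - 2
This is a quadratic in x. Use the discriminant to count real roots.
Discriminant = (8)^2 - 4 * (-3) * (-2)
= 64 - 24
= 40
Since discriminant > 0, f'(x) = 0 has 2 real solutions.
Number of critical points: 2

2


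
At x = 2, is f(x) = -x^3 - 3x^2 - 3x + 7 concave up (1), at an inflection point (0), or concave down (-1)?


Concavity is determined by the sign of f''(x).
f(x) = -x^3 - 3x^2 - 3x + 7
f'(x) = -3x^2 - 6x - 3
f''(x) = -6x - 6
f''(2) = -6 * 2 - 6
= -12 - 6
= -18
Since f''(2) < 0, the function is concave down (-1)

-1


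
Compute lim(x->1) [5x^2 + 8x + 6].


Since polynomials are continuous, we use direct substitution.
lim(x->1) of 5x^2 + 8x + 6
= 5 * 1^2 + 8 * 1 + 6
= 5 + 8 + 6
= 19

19


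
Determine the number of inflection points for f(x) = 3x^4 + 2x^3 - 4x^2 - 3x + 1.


Inflection points occur where f''(x) = 0 and concavity changes.
f(x) = 3x^4 + 2x^3 - 4x^2 - 3x + 1
f'(x) = 12x^3 + 6x^2 - 8x - 3
f''(x) = 36x^2 + 12x - 8
This is a quadratic in x. Use the discriminant to count real roots.
Discriminant = (12)^2 - 4 * 36 * (-8)
= 144 - (-1152)
= 1296
Since discriminant > 0, f''(x) = 0 has 2 distinct real solutions.
A quadratic with two distinct real roots changes sign at each root, so concavity changes at both.
Number of inflection points: 2

2


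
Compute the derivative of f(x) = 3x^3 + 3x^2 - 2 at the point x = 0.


Differentiate f(x) = 3x^3 + 3x^2 - 2 term by term:
f'(x) = 9x^2 + 6x
Substitute x = 0:
f'(0) = 9 * 0^2 + 6 * 0 + 0
= 0 + 0 + 0
= 0

0


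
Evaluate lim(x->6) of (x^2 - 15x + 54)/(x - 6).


Direct substitution gives 0/0, so we factor the numerator.
Factor: (x^2 - 15x + 54) = (x - 6)(x - 9)
Cancel the common factor (x - 6):
(x^2 - 15x + 54)/(x - 6) = (x - 9)
Now substitute x = 6:
= (6) - (9) = -3

-3


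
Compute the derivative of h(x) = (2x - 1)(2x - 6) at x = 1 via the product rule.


Let u(x) = 2x - 1 and v(x) = 2x - 6
u'(x) = 2
v'(x) = 2
Product rule: h'(x) = u'(x)*v(x) + u(x)*v'(x)
= 2 * (2x - 6) + (2x - 1) * 2
At x = 1:
u(1) = 2 * 1 - 1 = 1
v(1) = 2 * 1 - 6 = -4
h'(1) = 2 * (-4) + 1 * 2
= -8 + 2
= -6

-6


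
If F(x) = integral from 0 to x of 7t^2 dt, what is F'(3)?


By the Fundamental Theorem of Calculus (Part 1):
If F(x) = integral from 0 to x of f(t) dt, then F'(x) = f(x)
Here f(t) = 7t^2
So F'(x) = 7x^2
Evaluate at x = 3:
F'(3) = 7 * 3^2
= 7 * 9
= 63

63


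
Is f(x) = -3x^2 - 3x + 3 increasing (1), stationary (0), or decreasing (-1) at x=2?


Compute f'(x) to determine behavior:
f'(x) = -6x - 3
f'(2) = -6 * 2 - 3
= -12 - 3
= -15
Since f'(2) < 0, the function is decreasing (-1)

-1


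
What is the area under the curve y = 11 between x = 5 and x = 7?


The area under a constant function y = 11 is a rectangle.
Width = 7 - 5 = 2
Height = 11
Area = width * height
= 2 * 11
= 22

22


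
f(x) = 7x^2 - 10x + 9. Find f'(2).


Differentiate term by term using power and sum rules:
f(x) = 7x^2 - 10x + 9
f'(x) = 14x - 10
Substitute x = 2:
f'(2) = 14 * 2 - 10
= 28 - 10
= 18

18


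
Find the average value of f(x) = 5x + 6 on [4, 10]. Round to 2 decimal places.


Average value = 1/(b-a) * integral from a to b of f(x) dx
First compute the integral of 5x + 6:
F(x) = (5/2)x^2 + 6x
F(10) = 5/2 * 100 + 6 * 10 = 310
F(4) = 5/2 * 16 + 6 * 4 = 64
Integral = 310 - 64 = 246
Average = 246 / (10 - 4) = 246 / 6
= 41 = 41.00

41.00


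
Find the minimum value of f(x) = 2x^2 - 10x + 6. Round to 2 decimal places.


For a quadratic f(x) = ax^2 + bx + c with a > 0, the minimum is at the vertex.
Vertex x-coordinate: x = -b/(2a)
x = -(-10) / (2 * 2)
x = 10/4 = 5/2
Substitute back to find the minimum value:
f(5/2) = 2 * (5/2)^2 - 10 * (5/2) + 6
= 25/2 - 25 + 6
= -13/2 = -6.50

-6.50


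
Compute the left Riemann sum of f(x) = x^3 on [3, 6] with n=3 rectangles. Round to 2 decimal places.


Left Riemann sum uses left endpoints of each subinterval.
Interval: [3, 6], n = 3
dx = (6 - 3) / 3 = 1
Left endpoints: [3, 4, 5]
f values: [27, 64, 125]
Sum = dx * (sum of f values)
= 1 * 216
= 216 = 216.00

216.00


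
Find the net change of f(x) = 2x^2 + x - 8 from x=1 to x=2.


Net change = f(b) - f(a)
f(x) = 2x^2 + x - 8
Compute f(2):
f(2) = 2 * 2^2 + 1 * 2 - 8
= 8 + 2 - 8
= 2
Compute f(1):
f(1) = 2 * 1^2 + 1 * 1 - 8
= 2 + 1 - 8
= -5
Net change = 2 - (-5) = 7

7


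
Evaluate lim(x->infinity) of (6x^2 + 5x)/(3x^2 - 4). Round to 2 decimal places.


For limits at infinity with equal-degree polynomials,
we compare leading coefficients.
Numerator leading term: 6x^2
Denominator leading term: 3x^2
Divide both by x^2:
lim = (6 + 5/x) / (3 - 4/x^2)
As x -> infinity, the 1/x and 1/x^2 terms vanish:
= 6/3 = 2 = 2.00

2.00


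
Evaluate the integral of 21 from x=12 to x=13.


The integral of a constant k over [a, b] equals k * (b - a).
integral from 12 to 13 of 21 dx
= 21 * (13 - 12)
= 21 * 1
= 21

21


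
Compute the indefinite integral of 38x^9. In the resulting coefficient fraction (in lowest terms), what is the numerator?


Apply the power rule for integration:
integral of ax^n dx = a/(n+1) * x^(n+1) + C
integral of 38x^9 dx
= 38/10 * x^10 + C
= 19/5 * x^10 + C
The coefficient in lowest terms is 19/5, and its numerator is 19

19


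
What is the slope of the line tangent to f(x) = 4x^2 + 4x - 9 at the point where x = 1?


The slope of the tangent line equals f'(x) at the point.
f(x) = 4x^2 + 4x - 9
f'(x) = 8x + 4
At x = 1:
f'(1) = 8 * 1 + 4
= 8 + 4
= 12

12


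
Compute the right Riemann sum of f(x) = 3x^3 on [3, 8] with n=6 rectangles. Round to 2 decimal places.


Right Riemann sum uses right endpoints of each subinterval.
Interval: [3, 8], n = 6
dx = (8 - 3) / 6 = 5/6
Right endpoints: [23/6, 14/3, 11/2, 19/3, 43/6, 8]
f values: [12167/72, 2744/9, 3993/8, 6859/9, 79507/72, 1536]
Sum = dx * (sum of f values)
= 5/6 * 35003/8
= 175015/48 ≈ 3646.15

3646.15


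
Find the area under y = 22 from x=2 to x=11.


The area under a constant function y = 22 is a rectangle.
Width = 11 - 2 = 9
Height = 22
Area = width * height
= 9 * 22
= 198

198


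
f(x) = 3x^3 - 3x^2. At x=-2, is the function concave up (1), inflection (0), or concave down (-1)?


Concavity is determined by the sign of f''(x).
f(x) = 3x^3 - 3x^2
f'(x) = 9x^2 - 6x
f''(x) = 18x - 6
f''(-2) = 18 * (-2) - 6
= -36 - 6
= -42
Since f''(-2) < 0, the function is concave down (-1)

-1


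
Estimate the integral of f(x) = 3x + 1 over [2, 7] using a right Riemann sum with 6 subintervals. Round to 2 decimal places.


Right Riemann sum uses right endpoints of each subinterval.
Interval: [2, 7], n = 6
dx = (7 - 2) / 6 = 5/6
Right endpoints: [17/6, 11/3, 9/2, 16/3, 37/6, 7]
f values: [19/2, 12, 29/2, 17, 39/2, 22]
Sum = dx * (sum of f values)
= 5/6 * 189/2
= 315/4 = 78.75

78.75


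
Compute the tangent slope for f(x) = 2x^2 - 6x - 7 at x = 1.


The slope of the tangent line equals f'(x) at the point.
f(x) = 2x^2 - 6x - 7
f'(x) = 4x - 6
At x = 1:
f'(1) = 4 * 1 - 6
= 4 - 6
= -2

-2


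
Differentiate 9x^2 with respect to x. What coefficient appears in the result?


We apply the power rule: d/dx [ax^n] = a*n * x^(n-1)
d/dx [9x^2]
= 9 * 2 * x^(2-1)
= 18x
The coefficient is 18

18


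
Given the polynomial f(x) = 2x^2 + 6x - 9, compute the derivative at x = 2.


Differentiate term by term using power and sum rules:
f(x) = 2x^2 + 6x - 9
f'(x) = 4x + 6
Substitute x = 2:
f'(2) = 4 * 2 + 6
= 8 + 6
= 14

14


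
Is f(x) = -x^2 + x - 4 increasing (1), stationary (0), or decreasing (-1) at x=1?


Compute f'(x) to determine behavior:
f'(x) = -2x + 1
f'(1) = -2 * 1 + 1
= -2 + 1
= -1
Since f'(1) < 0, the function is decreasing (-1)

-1


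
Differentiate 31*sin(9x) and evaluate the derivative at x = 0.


Apply the chain rule to differentiate 31*sin(9x):
d/dx [31*sin(9x)]
= 31 * cos(9x) * d/dx(9x)
= 31 * 9 * cos(9x)
= 279 * cos(9x)
Evaluate at x = 0:
= 279 * cos(0)
= 279 * 1
= 279

279


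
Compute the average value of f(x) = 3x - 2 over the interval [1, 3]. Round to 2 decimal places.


Average value = 1/(b-a) * integral from a to b of f(x) dx
First compute the integral of 3x - 2:
F(x) = (3/2)x^2 - 2x
F(3) = 3/2 * 9 - 2 * 3 = 15/2
F(1) = 3/2 * 1 - 2 * 1 = -1/2
Integral = 15/2 - (-1/2) = 8
Average = 8 / (3 - 1) = 8 / 2
= 4 = 4.00

4.00


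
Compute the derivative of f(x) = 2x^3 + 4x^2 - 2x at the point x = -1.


Differentiate f(x) = 2x^3 + 4x^2 - 2x term by term:
f'(x) = 6x^2 + 8x - 2
Substitute x = -1:
f'(-1) = 6 * (-1)^2 + 8 * (-1) - 2
= 6 - 8 - 2
= -4

-4


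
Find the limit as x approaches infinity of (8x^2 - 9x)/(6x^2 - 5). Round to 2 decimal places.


For limits at infinity with equal-degree polynomials,
we compare leading coefficients.
Numerator leading term: 8x^2
Denominator leading term: 6x^2
Divide both by x^2:
lim = (8 - 9/x) / (6 - 5/x^2)
As x -> infinity, the 1/x and 1/x^2 terms vanish:
= 8/6 = 4/3 ≈ 1.33

1.33


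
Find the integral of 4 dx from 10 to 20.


The integral of a constant k over [a, b] equals k * (b - a).
integral from 10 to 20 of 4 dx
= 4 * (20 - 10)
= 4 * 10
= 40

40


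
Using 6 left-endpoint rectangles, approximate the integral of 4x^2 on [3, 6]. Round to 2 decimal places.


Left Riemann sum uses left endpoints of each subinterval.
Interval: [3, 6], n = 6
dx = (6 - 3) / 6 = 1/2
Left endpoints: [3, 7/2, 4, 9/2, 5, 11/2]
f values: [36, 49, 64, 81, 100, 121]
Sum = dx * (sum of f values)
= 1/2 * 451
= 451/2 = 225.50

225.50


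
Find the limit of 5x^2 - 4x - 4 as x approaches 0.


Since polynomials are continuous, we use direct substitution.
lim(x->0) of 5x^2 - 4x - 4
= 5 * 0^2 - 4 * 0 - 4
= 0 + 0 - 4
= -4

-4


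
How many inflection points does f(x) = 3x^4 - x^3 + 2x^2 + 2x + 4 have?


Inflection points occur where f''(x) = 0 and concavity changes.
f(x) = 3x^4 - x^3 + 2x^2 + 2x + 4
f'(x) = 12x^3 - 3x^2 + 4x + 2
f''(x) = 36x^2 - 6x + 4
This is a quadratic in x. Use the discriminant to count real roots.
Discriminant = (-6)^2 - 4 * 36 * 4
= 36 - 576
= -540
Since discriminant < 0, f''(x) = 0 has no real solutions.
Number of inflection points: 0

0


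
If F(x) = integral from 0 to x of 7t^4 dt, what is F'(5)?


By the Fundamental Theorem of Calculus (Part 1):
If F(x) = integral from 0 to x of f(t) dt, then F'(x) = f(x)
Here f(t) = 7t^4
So F'(x) = 7x^4
Evaluate at x = 5:
F'(5) = 7 * 5^4
= 7 * 625
= 4375

4375


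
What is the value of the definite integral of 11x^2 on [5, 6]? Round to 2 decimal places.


Find the antiderivative of 11x^2:
F(x) = 11/3 * x^3
Apply the Fundamental Theorem of Calculus:
F(6) - F(5)
= 11/3 * 6^3 - 11/3 * 5^3
= 11/3 * (216 - 125)
= 11/3 * 91
= 1001/3 ≈ 333.67

333.67


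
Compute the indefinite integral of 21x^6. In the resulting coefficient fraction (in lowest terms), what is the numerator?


Apply the power rule for integration:
integral of ax^n dx = a/(n+1) * x^(n+1) + C
integral of 21x^6 dx
= 21/7 * x^7 + C
= 3 * x^7 + C
The coefficient in lowest terms is 3 = 3/1, so its numerator is 3

3


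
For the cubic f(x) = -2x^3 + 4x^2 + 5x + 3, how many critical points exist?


Find where f'(x) = 0:
f(x) = -2x^3 + 4x^2 + 5x + 3
f'(x) = -6x^2 + 8x + 5
This is a quadratic in x. Use the discriminant to count real roots.
Discriminant = (8)^2 - 4 * (-6) * 5
= 64 - (-120)
= 184
Since discriminant > 0, f'(x) = 0 has 2 real solutions.
Number of critical points: 2

2


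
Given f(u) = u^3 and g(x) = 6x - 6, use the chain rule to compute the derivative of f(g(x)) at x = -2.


Using the chain rule: (f(g(x)))' = f'(g(x)) * g'(x)
First, find g(-2):
g(-2) = 6 * (-2) - 6 = -18
Next, f'(u) = 3u^2
And g'(x) = 6
So f'(g(-2)) * g'(-2)
= 3 * (-18)^2 * 6
= 3 * 324 * 6
= 5832

5832


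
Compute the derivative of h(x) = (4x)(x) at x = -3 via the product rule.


Let u(x) = 4x and v(x) = x
u'(x) = 4
v'(x) = 1
Product rule: h'(x) = u'(x)*v(x) + u(x)*v'(x)
= 4 * (x) + (4x) * 1
At x = -3:
u(-3) = 4 * (-3) + 0 = -12
v(-3) = 1 * (-3) + 0 = -3
h'(-3) = 4 * (-3) + (-12) * 1
= -12 - 12
= -24

-24


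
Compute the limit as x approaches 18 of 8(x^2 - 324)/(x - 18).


Direct substitution gives 0/0, so we factor the numerator.
Factor: 8(x^2 - 324) = 8 * (x - 18)(x + 18)
Cancel the common factor (x - 18):
8(x^2 - 324)/(x - 18) = 8 * (x + 18)
Now substitute x = 18:
= 8 * (18 + 18) = 288

288


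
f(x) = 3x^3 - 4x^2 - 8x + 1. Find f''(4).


First derivative:
f'(x) = 9x^2 - 8x - 8
Second derivative:
f''(x) = 18x - 8
Substitute x = 4:
f''(4) = 18 * 4 - 8
= 72 - 8
= 64

64


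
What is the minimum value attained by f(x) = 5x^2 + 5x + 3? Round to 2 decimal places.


For a quadratic f(x) = ax^2 + bx + c with a > 0, the minimum is at the vertex.
Vertex x-coordinate: x = -b/(2a)
x = -(5) / (2 * 5)
x = -5/10 = -1/2
Substitute back to find the minimum value:
f(-1/2) = 5 * (-1/2)^2 + 5 * (-1/2) + 3
= 5/4 - 5/2 + 3
= 7/4 = 1.75

1.75


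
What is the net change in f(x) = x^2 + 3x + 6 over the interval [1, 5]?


Net change = f(b) - f(a)
f(x) = x^2 + 3x + 6
Compute f(5):
f(5) = 1 * 5^2 + 3 * 5 + 6
= 25 + 15 + 6
= 46
Compute f(1):
f(1) = 1 * 1^2 + 3 * 1 + 6
= 1 + 3 + 6
= 10
Net change = 46 - 10 = 36

36


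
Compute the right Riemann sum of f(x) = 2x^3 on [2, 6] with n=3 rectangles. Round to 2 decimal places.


Right Riemann sum uses right endpoints of each subinterval.
Interval: [2, 6], n = 3
dx = (6 - 2) / 3 = 4/3
Right endpoints: [10/3, 14/3, 6]
f values: [2000/27, 5488/27, 432]
Sum = dx * (sum of f values)
= 4/3 * 2128/3
= 8512/9 ≈ 945.78

945.78


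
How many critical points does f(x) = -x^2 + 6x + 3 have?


Find where f'(x) = 0:
f'(x) = -2x + 6
Set f'(x) = 0:
-2x + 6 = 0
x = -6 / (-2) = 3
This is a linear equation in x, so there is exactly one solution.
Number of critical points: 1

1


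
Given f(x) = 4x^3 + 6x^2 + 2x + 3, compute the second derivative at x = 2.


First derivative:
f'(x) = 12x^2 + 12x + 2
Second derivative:
f''(x) = 24x + 12
Substitute x = 2:
f''(2) = 24 * 2 + 12
= 48 + 12
= 60

60


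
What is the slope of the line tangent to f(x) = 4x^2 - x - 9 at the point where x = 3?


The slope of the tangent line equals f'(x) at the point.
f(x) = 4x^2 - x - 9
f'(x) = 8x - 1
At x = 3:
f'(3) = 8 * 3 - 1
= 24 - 1
= 23

23


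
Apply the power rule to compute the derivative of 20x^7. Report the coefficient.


We apply the power rule: d/dx [ax^n] = a*n * x^(n-1)
d/dx [20x^7]
= 20 * 7 * x^(7-1)
= 140x^6
The coefficient is 140

140


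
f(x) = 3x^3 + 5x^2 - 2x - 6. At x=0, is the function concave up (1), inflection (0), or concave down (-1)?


Concavity is determined by the sign of f''(x).
f(x) = 3x^3 + 5x^2 - 2x - 6
f'(x) = 9x^2 + 10x - 2
f''(x) = 18x + 10
f''(0) = 18 * 0 + 10
= 0 + 10
= 10
Since f''(0) > 0, the function is concave up (1)

1


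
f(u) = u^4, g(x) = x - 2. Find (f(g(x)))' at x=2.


Using the chain rule: (f(g(x)))' = f'(g(x)) * g'(x)
First, find g(2):
g(2) = 1 * 2 - 2 = 0
Next, f'(u) = 4u^3
And g'(x) = 1
So f'(g(2)) * g'(2)
= 4 * 0^3 * 1
= 4 * 0 * 1
= 0

0


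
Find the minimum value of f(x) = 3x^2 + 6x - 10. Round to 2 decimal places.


For a quadratic f(x) = ax^2 + bx + c with a > 0, the minimum is at the vertex.
Vertex x-coordinate: x = -b/(2a)
x = -(6) / (2 * 3)
x = -6/6 = -1
Substitute back to find the minimum value:
f(-1) = 3 * (-1)^2 + 6 * (-1) - 10
= 3 - 6 - 10
= -13 = -13.00

-13.00


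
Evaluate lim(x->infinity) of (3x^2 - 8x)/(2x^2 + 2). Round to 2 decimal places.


For limits at infinity with equal-degree polynomials,
we compare leading coefficients.
Numerator leading term: 3x^2
Denominator leading term: 2x^2
Divide both by x^2:
lim = (3 - 8/x) / (2 + 2/x^2)
As x -> infinity, the 1/x and 1/x^2 terms vanish:
= 3/2 = 1.50

1.50
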